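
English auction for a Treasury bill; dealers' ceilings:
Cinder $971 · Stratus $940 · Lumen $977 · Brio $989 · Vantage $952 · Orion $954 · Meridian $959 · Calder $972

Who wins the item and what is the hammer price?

Brio wins at $977

Open ascending-bid auction: the price rises until one bidder remains; the winner pays the price at which the last rival dropped out.
Limits ranked: 989 (Brio) > 977 (Lumen) > 972 (Calder) > 971 (Cinder) > 959 (Meridian) > 954 (Orion) > …
Lumen is the last rival to drop out, at $977; Brio remains and wins at that price.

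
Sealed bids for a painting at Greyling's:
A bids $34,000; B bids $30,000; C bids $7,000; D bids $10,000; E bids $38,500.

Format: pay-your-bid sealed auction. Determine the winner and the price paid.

Bids ranked: 38,500 (E) > 34,000 (A) > 30,000 (B) > 10,000 (D) > 7,000 (C)
E has the highest bid and pays exactly that: $38,500.

E pays $38,500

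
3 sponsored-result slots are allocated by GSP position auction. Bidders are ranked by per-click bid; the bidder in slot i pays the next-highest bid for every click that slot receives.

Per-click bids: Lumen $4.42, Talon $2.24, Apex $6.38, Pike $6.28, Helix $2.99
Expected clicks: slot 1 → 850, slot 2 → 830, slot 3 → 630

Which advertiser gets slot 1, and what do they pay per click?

Apex; $6.28 per click

Ranked by bid: $6.38 (Apex) > $6.28 (Pike) > $4.42 (Lumen) > $2.99 (Helix) > …
Slot 1 goes to the first-ranked bidder, Apex, who pays the next bid down: $6.28/click.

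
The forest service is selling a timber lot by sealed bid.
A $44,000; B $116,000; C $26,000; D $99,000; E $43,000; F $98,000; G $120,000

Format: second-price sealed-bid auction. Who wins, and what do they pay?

Sorting bids: 120,000 (G) > 116,000 (B) > 99,000 (D) > 98,000 (F) > 44,000 (A) > 43,000 (E) > …
G is highest; pays the second-highest bid, $116,000.

G pays $116,000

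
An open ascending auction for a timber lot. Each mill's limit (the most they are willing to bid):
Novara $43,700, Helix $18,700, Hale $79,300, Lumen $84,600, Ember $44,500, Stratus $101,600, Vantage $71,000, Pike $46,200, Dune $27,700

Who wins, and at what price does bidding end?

Stratus wins at $84,600

Limits in order: 101,600 (Stratus) > 84,600 (Lumen) > 79,300 (Hale) > 71,000 (Vantage) > 46,200 (Pike) > 44,500 (Ember) > …
Once the price passes $84,600, only Stratus is left; the hammer falls at Lumen's limit of $84,600.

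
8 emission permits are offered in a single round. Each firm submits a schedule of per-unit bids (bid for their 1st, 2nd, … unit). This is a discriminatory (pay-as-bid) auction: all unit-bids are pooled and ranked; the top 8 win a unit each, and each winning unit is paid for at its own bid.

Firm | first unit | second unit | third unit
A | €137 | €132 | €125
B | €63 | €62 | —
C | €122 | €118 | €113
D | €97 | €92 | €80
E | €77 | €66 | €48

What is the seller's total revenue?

Total revenue: €936

Merging the schedules and taking the best 8: 137 (A-1), 132 (A-2), 125 (A-3), 122 (C-1), 118 (C-2), 113 (C-3), 97 (D-1), 92 (D-2)
Next rejected bid: €80 (not a price — pay-as-bid).
Each winning unit pays its own bid.
Revenue = 137 + 132 + 125 + 122 + 118 + 113 + 97 + 92 = €936.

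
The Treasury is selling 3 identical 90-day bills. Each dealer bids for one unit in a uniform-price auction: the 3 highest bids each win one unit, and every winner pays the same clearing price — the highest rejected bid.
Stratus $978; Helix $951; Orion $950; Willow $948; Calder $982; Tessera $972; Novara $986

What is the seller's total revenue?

Bids ranked high→low: 986 (Novara), 982 (Calder), 978 (Stratus), 972 (Tessera), 951 (Helix), …
Winners (3 units): Novara, Calder, Stratus.
First losing bid is Tessera's $972, which sets the uniform price.
Total revenue = 3 × $972 = $2,916.

Total revenue: $2,916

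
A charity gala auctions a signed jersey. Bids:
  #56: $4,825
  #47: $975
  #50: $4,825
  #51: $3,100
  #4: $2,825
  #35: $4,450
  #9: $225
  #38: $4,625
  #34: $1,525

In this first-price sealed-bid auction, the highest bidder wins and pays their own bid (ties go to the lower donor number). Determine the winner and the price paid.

First-price sealed-bid auction: the highest bidder wins and pays their own bid.
Sorting bids: 4,825 (#50) > 4,825 (#56) > 4,625 (#38) > 4,450 (#35) > 3,100 (#51) > 2,825 (#4) > …
Tie at $4,825 → #50 wins by tie-break.
#50 has the highest bid and pays exactly that: $4,825.

#50 pays $4,825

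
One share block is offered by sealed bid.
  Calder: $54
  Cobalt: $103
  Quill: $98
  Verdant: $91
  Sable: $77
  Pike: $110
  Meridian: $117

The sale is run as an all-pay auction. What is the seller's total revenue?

Rule: the highest bidder wins the item, but every bidder pays their own bid.
Sorting bids: 117 (Meridian) > 110 (Pike) > 103 (Cobalt) > 98 (Quill) > 91 (Verdant) > 77 (Sable) > …
Meridian wins with the top bid; all bids are sunk regardless.
Every bidder forfeits their bid regardless of winning.
Revenue = 54 + 103 + 98 + 91 + 77 + 110 + 117 = $650.

Total revenue: $650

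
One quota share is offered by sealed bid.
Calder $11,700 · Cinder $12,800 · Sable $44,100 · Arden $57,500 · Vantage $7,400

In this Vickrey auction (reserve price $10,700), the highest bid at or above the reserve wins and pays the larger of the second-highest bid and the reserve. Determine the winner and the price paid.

Arden pays $44,100

Sorting bids: 57,500 (Arden) > 44,100 (Sable) > 12,800 (Cinder) > 11,700 (Calder) > 7,400 (Vantage)
Highest eligible bid: Arden at $57,500.
max(second-highest $44,100, reserve $10,700) = $44,100; the reserve does not bind.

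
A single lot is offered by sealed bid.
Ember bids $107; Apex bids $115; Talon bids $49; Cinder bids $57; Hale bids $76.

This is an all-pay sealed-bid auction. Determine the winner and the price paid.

Rule: the highest bidder wins the item, but every bidder pays their own bid.
Bids ranked: 115 (Apex) > 107 (Ember) > 76 (Hale) > 57 (Cinder) > 49 (Talon)
Apex is highest and takes the item; every bidder forfeits their bid.

Apex pays $115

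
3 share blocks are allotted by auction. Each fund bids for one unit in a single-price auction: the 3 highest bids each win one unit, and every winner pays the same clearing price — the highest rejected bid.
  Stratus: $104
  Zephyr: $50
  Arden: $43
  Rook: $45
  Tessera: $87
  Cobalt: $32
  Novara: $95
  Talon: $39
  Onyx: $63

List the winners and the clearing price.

Ordering the bids: 104 (Stratus), 95 (Novara), 87 (Tessera), 63 (Onyx), 50 (Zephyr), …
Top 3: Stratus, Novara, Tessera.
First losing bid is Onyx's $63, which sets the uniform price.

Stratus, Novara, Tessera; each pays $63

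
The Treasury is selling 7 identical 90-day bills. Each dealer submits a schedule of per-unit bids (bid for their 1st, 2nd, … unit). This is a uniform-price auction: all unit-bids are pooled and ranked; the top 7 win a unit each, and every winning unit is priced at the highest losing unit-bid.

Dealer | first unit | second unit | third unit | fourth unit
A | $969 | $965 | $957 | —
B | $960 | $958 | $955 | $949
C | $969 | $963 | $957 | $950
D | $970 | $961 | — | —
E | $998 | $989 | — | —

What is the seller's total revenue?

All unit-bids, highest first — top 7: 998 (E-1), 989 (E-2), 970 (D-1), 969 (A-1), 969 (C-1), 965 (A-2), 963 (C-2)
Highest rejected unit-bid = $961.
Allocation: A 2, C 2, D 1, E 2. Every unit priced at $961.
Revenue = 7 × 961 = $6,727.

Total revenue: $6,727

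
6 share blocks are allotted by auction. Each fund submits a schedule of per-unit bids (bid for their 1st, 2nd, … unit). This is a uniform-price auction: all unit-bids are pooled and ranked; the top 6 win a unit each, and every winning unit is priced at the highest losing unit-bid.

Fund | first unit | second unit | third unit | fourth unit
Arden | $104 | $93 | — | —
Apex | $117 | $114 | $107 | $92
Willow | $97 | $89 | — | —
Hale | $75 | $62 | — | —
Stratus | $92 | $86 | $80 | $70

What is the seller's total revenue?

Total revenue: $552

Merging the schedules and taking the best 6: 117 (Apex-1), 114 (Apex-2), 107 (Apex-3), 104 (Arden-1), 97 (Willow-1), 93 (Arden-2)
The (k+1)-th unit-bid is $92.
Allocation: Apex 3, Arden 2, Willow 1. Every unit priced at $92.
Revenue = 6 × 92 = $552.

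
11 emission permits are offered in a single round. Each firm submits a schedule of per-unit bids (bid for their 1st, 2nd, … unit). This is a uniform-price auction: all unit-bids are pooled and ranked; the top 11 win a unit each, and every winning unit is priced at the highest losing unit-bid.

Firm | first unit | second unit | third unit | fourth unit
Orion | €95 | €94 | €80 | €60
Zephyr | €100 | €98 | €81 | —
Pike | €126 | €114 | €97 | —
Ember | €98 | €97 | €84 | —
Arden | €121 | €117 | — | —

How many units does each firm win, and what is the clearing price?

Pooled unit-bids ranked (top 11): 126 (Pike-1), 121 (Arden-1), 117 (Arden-2), 114 (Pike-2), 100 (Zephyr-1), 98 (Zephyr-2), 98 (Ember-1), 97 (Pike-3), 97 (Ember-2), 95 (Orion-1), 94 (Orion-2)
The (k+1)-th unit-bid is €84.
Allocation: Arden 2, Ember 2, Orion 2, Pike 3, Zephyr 2.

Arden 2, Ember 2, Orion 2, Pike 3, Zephyr 2; clearing price €84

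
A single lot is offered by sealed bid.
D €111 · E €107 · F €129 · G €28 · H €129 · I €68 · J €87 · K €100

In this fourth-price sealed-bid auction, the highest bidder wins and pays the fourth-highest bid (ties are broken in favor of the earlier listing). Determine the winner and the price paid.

Sorting bids: 129 (F) > 129 (H) > 111 (D) > 107 (E) > 100 (K) > 87 (J) > …
F and H tie at €129; tie-break gives it to F.
F wins; payment is bid #4 in the ranking = €107.

F pays €107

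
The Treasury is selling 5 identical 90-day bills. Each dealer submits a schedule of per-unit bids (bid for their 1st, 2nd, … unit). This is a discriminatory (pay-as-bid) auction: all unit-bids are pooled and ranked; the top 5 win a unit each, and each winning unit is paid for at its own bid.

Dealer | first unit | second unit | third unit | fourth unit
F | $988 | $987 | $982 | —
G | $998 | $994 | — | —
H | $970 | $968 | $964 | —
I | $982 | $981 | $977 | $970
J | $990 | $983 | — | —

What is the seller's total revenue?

Merging the schedules and taking the best 5: 998 (G-1), 994 (G-2), 990 (J-1), 988 (F-1), 987 (F-2)
Next rejected bid: $983 (not a price — pay-as-bid).
Each winning unit pays its own bid.
Revenue = 998 + 994 + 990 + 988 + 987 = $4,957.

Total revenue: $4,957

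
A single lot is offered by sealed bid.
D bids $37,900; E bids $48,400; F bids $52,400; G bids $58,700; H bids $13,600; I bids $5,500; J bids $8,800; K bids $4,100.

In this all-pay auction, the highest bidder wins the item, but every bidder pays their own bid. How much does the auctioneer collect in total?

Total revenue: $229,400

Bids in order: 58,700 (G) > 52,400 (F) > 48,400 (E) > 37,900 (D) > 13,600 (H) > 8,800 (J) > …
G wins with the top bid; all bids are sunk regardless.
Every bidder forfeits their bid regardless of winning.
Revenue = 37,900 + 48,400 + 52,400 + 58,700 + 13,600 + 5,500 + 8,800 + 4,100 = $229,400.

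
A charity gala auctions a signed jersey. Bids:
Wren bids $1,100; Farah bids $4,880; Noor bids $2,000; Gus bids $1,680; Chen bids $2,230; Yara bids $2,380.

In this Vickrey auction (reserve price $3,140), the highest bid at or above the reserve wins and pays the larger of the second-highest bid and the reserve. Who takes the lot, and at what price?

Sorting bids: 4,880 (Farah) > 2,380 (Yara) > 2,230 (Chen) > 2,000 (Noor) > 1,680 (Gus) > 1,100 (Wren)
Farah has the top bid at or above the reserve ($4,880).
Second-highest bid $2,380 is below the reserve $3,140, so the reserve binds → payment $3,140.

Farah pays $3,140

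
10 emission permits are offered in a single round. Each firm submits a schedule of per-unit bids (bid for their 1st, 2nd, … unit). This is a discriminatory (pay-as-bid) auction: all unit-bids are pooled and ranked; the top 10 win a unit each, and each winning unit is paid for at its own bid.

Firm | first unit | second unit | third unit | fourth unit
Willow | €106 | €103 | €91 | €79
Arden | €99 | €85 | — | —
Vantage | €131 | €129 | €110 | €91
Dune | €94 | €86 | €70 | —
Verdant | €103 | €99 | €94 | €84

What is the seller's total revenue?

Total revenue: €1,068

Pooled unit-bids ranked (top 10): 131 (Vantage-1), 129 (Vantage-2), 110 (Vantage-3), 106 (Willow-1), 103 (Willow-2), 103 (Verdant-1), 99 (Arden-1), 99 (Verdant-2), 94 (Dune-1), 94 (Verdant-3)
Next rejected bid: €91 (not a price — pay-as-bid).
Each winning unit pays its own bid.
Revenue = 131 + 129 + 110 + 106 + 103 + 103 + 99 + 99 + 94 + 94 = €1,068.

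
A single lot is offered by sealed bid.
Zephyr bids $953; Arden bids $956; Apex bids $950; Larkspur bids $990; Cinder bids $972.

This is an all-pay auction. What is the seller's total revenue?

Total revenue: $4,821

Sorting bids: 990 (Larkspur) > 972 (Cinder) > 956 (Arden) > 953 (Zephyr) > 950 (Apex)
Larkspur wins with the top bid; all bids are sunk regardless.
Every bidder forfeits their bid regardless of winning.
Revenue = 953 + 956 + 950 + 990 + 972 = $4,821.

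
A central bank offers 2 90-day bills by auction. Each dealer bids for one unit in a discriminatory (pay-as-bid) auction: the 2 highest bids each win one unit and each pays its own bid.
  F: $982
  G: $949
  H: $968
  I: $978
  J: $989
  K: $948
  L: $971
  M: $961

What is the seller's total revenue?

Sorting: 989 (J), 982 (F), 978 (I), 971 (L), …
The 2 highest are J, F.
Total revenue = 989 + 982 = $1,971.

Total revenue: $1,971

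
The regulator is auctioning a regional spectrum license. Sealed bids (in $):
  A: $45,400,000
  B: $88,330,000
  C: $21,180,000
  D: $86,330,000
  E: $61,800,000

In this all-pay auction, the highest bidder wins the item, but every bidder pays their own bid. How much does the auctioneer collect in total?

Sorting bids: 88,330,000 (B) > 86,330,000 (D) > 61,800,000 (E) > 45,400,000 (A) > 21,180,000 (C)
B wins with the top bid; all bids are sunk regardless.
Every bidder forfeits their bid regardless of winning.
Revenue = 45,400,000 + 88,330,000 + 21,180,000 + 86,330,000 + 61,800,000 = $303,040,000.

Total revenue: $303,040,000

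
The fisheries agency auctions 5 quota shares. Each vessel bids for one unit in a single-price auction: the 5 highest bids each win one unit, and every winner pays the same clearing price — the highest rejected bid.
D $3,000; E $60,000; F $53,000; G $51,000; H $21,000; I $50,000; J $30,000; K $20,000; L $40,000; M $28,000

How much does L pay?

Ordering the bids: 60,000 (E), 53,000 (F), 51,000 (G), 50,000 (I), 40,000 (L), 30,000 (J), 28,000 (M), …
The 5 highest are E, F, G, I, L.
First losing bid is J's $30,000, which sets the uniform price.
L wins → pays $30,000.

L pays $30,000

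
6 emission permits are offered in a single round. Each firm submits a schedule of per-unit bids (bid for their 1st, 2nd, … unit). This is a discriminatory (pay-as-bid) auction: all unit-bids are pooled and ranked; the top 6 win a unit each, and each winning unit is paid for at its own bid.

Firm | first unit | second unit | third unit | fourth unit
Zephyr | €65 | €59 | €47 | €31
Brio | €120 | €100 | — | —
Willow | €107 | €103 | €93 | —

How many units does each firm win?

Merging the schedules and taking the best 6: 120 (Brio-1), 107 (Willow-1), 103 (Willow-2), 100 (Brio-2), 93 (Willow-3), 65 (Zephyr-1)
Next rejected bid: €59 (not a price — pay-as-bid).
Allocation: Brio 2, Willow 3, Zephyr 1.

Brio 2, Willow 3, Zephyr 1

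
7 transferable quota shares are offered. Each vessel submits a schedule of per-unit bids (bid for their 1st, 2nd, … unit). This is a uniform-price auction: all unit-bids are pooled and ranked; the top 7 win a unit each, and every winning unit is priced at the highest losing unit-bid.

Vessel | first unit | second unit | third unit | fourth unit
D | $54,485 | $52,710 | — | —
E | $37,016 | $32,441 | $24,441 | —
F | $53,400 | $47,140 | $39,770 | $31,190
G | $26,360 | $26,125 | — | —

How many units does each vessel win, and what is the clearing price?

D 2, E 2, F 3; clearing price $31,190

All unit-bids, highest first — top 7: 54,485 (D-1), 53,400 (F-1), 52,710 (D-2), 47,140 (F-2), 39,770 (F-3), 37,016 (E-1), 32,441 (E-2)
Highest rejected unit-bid = $31,190.
Allocation: D 2, E 2, F 3.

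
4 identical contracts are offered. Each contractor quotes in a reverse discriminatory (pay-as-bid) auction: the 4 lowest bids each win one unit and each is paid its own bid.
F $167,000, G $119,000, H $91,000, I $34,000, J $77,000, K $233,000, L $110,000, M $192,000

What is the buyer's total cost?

Total cost: $312,000

Sorting: 34,000 (I), 77,000 (J), 91,000 (H), 110,000 (L), 119,000 (G), 167,000 (F), …
The 4 lowest are I, J, H, L.
Total cost = 34,000 + 77,000 + 91,000 + 110,000 = $312,000.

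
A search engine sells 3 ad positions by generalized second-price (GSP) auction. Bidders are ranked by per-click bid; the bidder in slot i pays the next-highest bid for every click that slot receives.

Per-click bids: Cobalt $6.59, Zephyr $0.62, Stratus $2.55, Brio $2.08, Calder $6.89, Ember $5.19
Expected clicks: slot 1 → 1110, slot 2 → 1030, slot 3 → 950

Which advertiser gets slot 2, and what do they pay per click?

Cobalt; $5.19 per click

Per-click bids in order: $6.89 (Calder) > $6.59 (Cobalt) > $5.19 (Ember) > $2.55 (Stratus) > …
Slot 2 goes to the second-ranked bidder, Cobalt, who pays the next bid down: $5.19/click.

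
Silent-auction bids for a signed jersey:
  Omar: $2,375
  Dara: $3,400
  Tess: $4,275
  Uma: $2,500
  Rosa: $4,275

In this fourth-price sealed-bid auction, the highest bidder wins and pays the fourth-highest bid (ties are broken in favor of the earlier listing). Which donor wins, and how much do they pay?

Sorting bids: 4,275 (Tess) > 4,275 (Rosa) > 3,400 (Dara) > 2,500 (Uma) > 2,375 (Omar)
Tie at $4,275 → Tess wins by tie-break.
Tess is highest; pays the fourth-highest bid, $2,500.

Tess pays $2,500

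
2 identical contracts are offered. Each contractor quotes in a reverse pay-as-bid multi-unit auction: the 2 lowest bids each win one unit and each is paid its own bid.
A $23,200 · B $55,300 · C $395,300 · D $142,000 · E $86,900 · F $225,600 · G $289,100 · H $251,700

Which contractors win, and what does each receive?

A $23,200, B $55,300

Sorting: 23,200 (A), 55,300 (B), 86,900 (E), 142,000 (D), …
Lowest 2: A, B.
Each winner is paid its own bid: A $23,200, B $55,300.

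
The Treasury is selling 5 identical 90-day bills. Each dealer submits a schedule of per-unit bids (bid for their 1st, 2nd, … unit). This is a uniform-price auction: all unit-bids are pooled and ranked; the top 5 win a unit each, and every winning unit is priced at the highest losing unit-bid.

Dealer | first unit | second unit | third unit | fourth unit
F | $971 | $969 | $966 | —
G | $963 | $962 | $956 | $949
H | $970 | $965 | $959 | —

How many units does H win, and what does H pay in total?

Merging the schedules and taking the best 5: 971 (F-1), 970 (H-1), 969 (F-2), 966 (F-3), 965 (H-2)
First bid not allocated: $963.
H wins 2 unit(s) at $963 each.

H: 2 units, pays $1,926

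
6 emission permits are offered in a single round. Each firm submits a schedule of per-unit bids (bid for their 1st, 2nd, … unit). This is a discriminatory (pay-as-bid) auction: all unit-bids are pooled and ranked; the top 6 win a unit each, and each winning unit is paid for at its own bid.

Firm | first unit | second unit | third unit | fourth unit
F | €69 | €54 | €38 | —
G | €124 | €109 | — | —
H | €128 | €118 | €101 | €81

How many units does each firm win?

G 2, H 4

Merging the schedules and taking the best 6: 128 (H-1), 124 (G-1), 118 (H-2), 109 (G-2), 101 (H-3), 81 (H-4)
Next rejected bid: €69 (not a price — pay-as-bid).
Allocation: G 2, H 4.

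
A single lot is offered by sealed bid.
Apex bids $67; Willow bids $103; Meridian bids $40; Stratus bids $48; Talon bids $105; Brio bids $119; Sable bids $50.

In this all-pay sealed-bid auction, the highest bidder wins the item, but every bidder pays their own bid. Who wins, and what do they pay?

Brio pays $119

Bids ranked: 119 (Brio) > 105 (Talon) > 103 (Willow) > 67 (Apex) > 50 (Sable) > 48 (Stratus) > …
Brio is highest and takes the item; every bidder forfeits their bid.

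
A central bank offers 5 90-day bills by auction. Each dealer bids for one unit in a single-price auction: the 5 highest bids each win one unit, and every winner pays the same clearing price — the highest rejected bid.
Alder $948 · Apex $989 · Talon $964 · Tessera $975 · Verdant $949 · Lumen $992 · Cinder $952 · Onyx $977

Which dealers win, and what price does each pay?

Lumen, Apex, Onyx, Tessera, Talon; each pays $952

Sorting: 992 (Lumen), 989 (Apex), 977 (Onyx), 975 (Tessera), 964 (Talon), 952 (Cinder), 949 (Verdant), …
Top 5: Lumen, Apex, Onyx, Tessera, Talon.
Highest unsuccessful bid: $952 → clearing price.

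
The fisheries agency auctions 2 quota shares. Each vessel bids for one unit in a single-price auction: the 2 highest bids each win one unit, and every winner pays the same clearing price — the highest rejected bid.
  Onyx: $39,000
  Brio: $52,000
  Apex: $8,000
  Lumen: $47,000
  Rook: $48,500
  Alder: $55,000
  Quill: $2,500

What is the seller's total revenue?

Total revenue: $97,000

Bids ranked high→low: 55,000 (Alder), 52,000 (Brio), 48,500 (Rook), 47,000 (Lumen), …
Top 2: Alder, Brio.
Clearing price = highest rejected bid = $48,500.
Total revenue = 2 × $48,500 = $97,000.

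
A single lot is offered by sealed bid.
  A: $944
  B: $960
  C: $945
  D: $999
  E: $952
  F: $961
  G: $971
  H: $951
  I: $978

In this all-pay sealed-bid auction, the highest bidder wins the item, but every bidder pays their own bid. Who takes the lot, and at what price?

D pays $999

Bids ranked: 999 (D) > 978 (I) > 971 (G) > 961 (F) > 960 (B) > 952 (E) > …
D is highest and takes the item; every bidder forfeits their bid.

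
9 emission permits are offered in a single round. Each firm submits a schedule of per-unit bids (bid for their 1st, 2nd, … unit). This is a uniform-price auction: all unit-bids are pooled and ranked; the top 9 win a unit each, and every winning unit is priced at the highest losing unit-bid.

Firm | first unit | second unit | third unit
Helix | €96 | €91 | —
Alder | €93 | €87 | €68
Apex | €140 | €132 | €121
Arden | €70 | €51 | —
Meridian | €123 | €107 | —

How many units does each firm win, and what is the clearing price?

Alder 2, Apex 3, Helix 2, Meridian 2; clearing price €70

Merging the schedules and taking the best 9: 140 (Apex-1), 132 (Apex-2), 123 (Meridian-1), 121 (Apex-3), 107 (Meridian-2), 96 (Helix-1), 93 (Alder-1), 91 (Helix-2), 87 (Alder-2)
Highest rejected unit-bid = €70.
Allocation: Alder 2, Apex 3, Helix 2, Meridian 2.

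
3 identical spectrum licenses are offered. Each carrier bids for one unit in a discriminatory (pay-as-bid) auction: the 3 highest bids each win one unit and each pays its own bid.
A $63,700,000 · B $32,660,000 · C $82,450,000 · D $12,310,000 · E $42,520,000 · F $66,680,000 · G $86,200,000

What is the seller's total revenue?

Total revenue: $235,330,000

Ordering the bids: 86,200,000 (G), 82,450,000 (C), 66,680,000 (F), 63,700,000 (A), 42,520,000 (E), …
Winners (3 units): G, C, F.
Total revenue = 86,200,000 + 82,450,000 + 66,680,000 = $235,330,000.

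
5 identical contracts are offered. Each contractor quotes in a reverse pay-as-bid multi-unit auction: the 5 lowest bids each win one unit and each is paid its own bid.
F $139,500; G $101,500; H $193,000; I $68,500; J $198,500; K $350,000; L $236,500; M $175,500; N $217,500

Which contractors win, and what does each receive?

I $68,500, G $101,500, F $139,500, M $175,500, H $193,000

Ordering the bids: 68,500 (I), 101,500 (G), 139,500 (F), 175,500 (M), 193,000 (H), 198,500 (J), 217,500 (N), …
Lowest 5: I, G, F, M, H.
Each winner is paid its own bid: I $68,500, G $101,500, F $139,500, M $175,500, H $193,000.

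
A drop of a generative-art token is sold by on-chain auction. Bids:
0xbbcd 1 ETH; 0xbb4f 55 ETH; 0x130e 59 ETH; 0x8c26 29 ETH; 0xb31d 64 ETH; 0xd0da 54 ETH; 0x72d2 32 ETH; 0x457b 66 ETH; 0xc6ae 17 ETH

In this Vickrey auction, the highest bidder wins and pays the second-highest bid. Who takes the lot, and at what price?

Vickrey auction: the highest bidder wins and pays the second-highest bid.
Bids ranked: 66 (0x457b) > 64 (0xb31d) > 59 (0x130e) > 55 (0xbb4f) > 54 (0xd0da) > 32 (0x72d2) > …
Second-price: 0x457b pays 0xb31d's bid of 64 ETH.

0x457b pays 64 ETH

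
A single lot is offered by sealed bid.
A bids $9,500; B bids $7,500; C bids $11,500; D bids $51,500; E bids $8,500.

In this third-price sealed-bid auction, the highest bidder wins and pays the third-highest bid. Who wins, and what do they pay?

D pays $9,500

Third-price sealed-bid auction: the highest bidder wins and pays the third-highest bid.
Bids ranked: 51,500 (D) > 11,500 (C) > 9,500 (A) > 8,500 (E) > 7,500 (B)
D wins; payment is bid #3 in the ranking = $9,500.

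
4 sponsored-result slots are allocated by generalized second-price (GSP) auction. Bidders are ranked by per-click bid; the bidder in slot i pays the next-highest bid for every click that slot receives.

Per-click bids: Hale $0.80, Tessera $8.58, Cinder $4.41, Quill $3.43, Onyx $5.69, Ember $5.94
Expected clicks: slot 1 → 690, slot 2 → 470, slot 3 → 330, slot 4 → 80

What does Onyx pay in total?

Sorting advertisers: $8.58 (Tessera) > $5.94 (Ember) > $5.69 (Onyx) > $4.41 (Cinder) > $3.43 (Quill) > …
Onyx holds slot 3 → pays next bid $4.41 × 330 clicks = $1455.30.

Onyx pays $1455.30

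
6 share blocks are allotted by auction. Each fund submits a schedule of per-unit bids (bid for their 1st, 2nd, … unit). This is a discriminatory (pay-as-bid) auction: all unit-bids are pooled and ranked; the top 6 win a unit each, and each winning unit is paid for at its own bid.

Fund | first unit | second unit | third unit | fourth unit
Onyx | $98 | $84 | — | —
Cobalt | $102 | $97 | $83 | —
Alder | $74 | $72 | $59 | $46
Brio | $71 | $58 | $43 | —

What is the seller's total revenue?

Total revenue: $538

Merging the schedules and taking the best 6: 102 (Cobalt-1), 98 (Onyx-1), 97 (Cobalt-2), 84 (Onyx-2), 83 (Cobalt-3), 74 (Alder-1)
Next rejected bid: $72 (not a price — pay-as-bid).
Each winning unit pays its own bid.
Revenue = 102 + 98 + 97 + 84 + 83 + 74 = $538.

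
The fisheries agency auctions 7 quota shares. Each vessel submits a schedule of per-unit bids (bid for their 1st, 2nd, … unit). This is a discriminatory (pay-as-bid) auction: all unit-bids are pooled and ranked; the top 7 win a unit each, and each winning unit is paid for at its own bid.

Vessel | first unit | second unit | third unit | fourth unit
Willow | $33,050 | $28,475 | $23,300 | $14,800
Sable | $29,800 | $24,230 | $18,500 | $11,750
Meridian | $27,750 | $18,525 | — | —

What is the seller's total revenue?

Merging the schedules and taking the best 7: 33,050 (Willow-1), 29,800 (Sable-1), 28,475 (Willow-2), 27,750 (Meridian-1), 24,230 (Sable-2), 23,300 (Willow-3), 18,525 (Meridian-2)
Next rejected bid: $18,500 (not a price — pay-as-bid).
Each winning unit pays its own bid.
Revenue = 33,050 + 29,800 + 28,475 + 27,750 + 24,230 + 23,300 + 18,525 = $185,130.

Total revenue: $185,130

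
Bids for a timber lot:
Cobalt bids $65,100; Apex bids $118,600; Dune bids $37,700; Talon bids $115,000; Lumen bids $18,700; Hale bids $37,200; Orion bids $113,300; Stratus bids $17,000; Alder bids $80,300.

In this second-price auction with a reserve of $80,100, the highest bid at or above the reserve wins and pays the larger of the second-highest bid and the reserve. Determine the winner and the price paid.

Apex pays $115,000

Bids in order: 118,600 (Apex) > 115,000 (Talon) > 113,300 (Orion) > 80,300 (Alder) > 65,100 (Cobalt) > 37,700 (Dune) > …
Apex has the top bid at or above the reserve ($118,600).
max(second-highest $115,000, reserve $80,100) = $115,000; the reserve does not bind.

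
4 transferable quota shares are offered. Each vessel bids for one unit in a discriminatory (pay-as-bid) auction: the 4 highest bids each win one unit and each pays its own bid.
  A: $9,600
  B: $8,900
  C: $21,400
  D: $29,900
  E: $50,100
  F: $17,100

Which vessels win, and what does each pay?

E $50,100, D $29,900, C $21,400, F $17,100

Bids ranked high→low: 50,100 (E), 29,900 (D), 21,400 (C), 17,100 (F), 9,600 (A), 8,900 (B)
The 4 highest are E, D, C, F.
Each winner pays its own bid: E $50,100, D $29,900, C $21,400, F $17,100.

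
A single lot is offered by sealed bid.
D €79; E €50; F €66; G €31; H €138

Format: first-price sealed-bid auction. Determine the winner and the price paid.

Bids ranked: 138 (H) > 79 (D) > 66 (F) > 50 (E) > 31 (G)
H is highest → pays own bid, €138.

H pays €138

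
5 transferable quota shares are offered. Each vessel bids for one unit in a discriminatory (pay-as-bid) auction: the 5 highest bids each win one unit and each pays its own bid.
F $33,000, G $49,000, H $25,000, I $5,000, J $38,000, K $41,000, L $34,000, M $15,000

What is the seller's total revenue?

Total revenue: $195,000

Ordering the bids: 49,000 (G), 41,000 (K), 38,000 (J), 34,000 (L), 33,000 (F), 25,000 (H), 15,000 (M), …
Winners (5 units): G, K, J, L, F.
Total revenue = 49,000 + 41,000 + 38,000 + 34,000 + 33,000 = $195,000.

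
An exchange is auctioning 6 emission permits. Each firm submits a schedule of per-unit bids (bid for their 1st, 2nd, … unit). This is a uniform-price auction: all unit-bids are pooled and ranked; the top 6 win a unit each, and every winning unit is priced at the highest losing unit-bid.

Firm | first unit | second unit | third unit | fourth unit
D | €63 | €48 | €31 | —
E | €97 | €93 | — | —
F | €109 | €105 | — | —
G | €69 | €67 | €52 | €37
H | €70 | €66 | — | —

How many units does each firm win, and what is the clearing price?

Merging the schedules and taking the best 6: 109 (F-1), 105 (F-2), 97 (E-1), 93 (E-2), 70 (H-1), 69 (G-1)
The (k+1)-th unit-bid is €67.
Allocation: E 2, F 2, G 1, H 1.

E 2, F 2, G 1, H 1; clearing price €67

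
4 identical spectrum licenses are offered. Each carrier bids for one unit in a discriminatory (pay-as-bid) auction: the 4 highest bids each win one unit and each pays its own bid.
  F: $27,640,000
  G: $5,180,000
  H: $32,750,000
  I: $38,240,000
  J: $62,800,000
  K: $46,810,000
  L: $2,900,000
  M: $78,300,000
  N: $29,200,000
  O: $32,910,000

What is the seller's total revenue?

Ordering the bids: 78,300,000 (M), 62,800,000 (J), 46,810,000 (K), 38,240,000 (I), 32,910,000 (O), 32,750,000 (H), …
Winners (4 units): M, J, K, I.
Total revenue = 78,300,000 + 62,800,000 + 46,810,000 + 38,240,000 = $226,150,000.

Total revenue: $226,150,000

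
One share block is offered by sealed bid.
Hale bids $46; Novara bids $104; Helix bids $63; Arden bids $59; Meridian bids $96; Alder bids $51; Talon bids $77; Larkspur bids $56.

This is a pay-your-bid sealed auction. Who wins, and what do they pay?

Pay-your-bid sealed auction: the highest bidder wins and pays their own bid.
Bids in order: 104 (Novara) > 96 (Meridian) > 77 (Talon) > 63 (Helix) > 59 (Arden) > 56 (Larkspur) > …
Novara has the highest bid and pays exactly that: $104.

Novara pays $104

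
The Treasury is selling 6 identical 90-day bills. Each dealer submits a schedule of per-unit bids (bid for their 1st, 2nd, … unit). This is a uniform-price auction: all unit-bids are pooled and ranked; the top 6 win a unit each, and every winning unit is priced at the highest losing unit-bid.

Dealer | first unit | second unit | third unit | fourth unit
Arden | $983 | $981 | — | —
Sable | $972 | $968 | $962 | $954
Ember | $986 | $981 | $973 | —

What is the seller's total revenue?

Total revenue: $5,808

Merging the schedules and taking the best 6: 986 (Ember-1), 983 (Arden-1), 981 (Arden-2), 981 (Ember-2), 973 (Ember-3), 972 (Sable-1)
First bid not allocated: $968.
Allocation: Arden 2, Ember 3, Sable 1. Every unit priced at $968.
Revenue = 6 × 968 = $5,808.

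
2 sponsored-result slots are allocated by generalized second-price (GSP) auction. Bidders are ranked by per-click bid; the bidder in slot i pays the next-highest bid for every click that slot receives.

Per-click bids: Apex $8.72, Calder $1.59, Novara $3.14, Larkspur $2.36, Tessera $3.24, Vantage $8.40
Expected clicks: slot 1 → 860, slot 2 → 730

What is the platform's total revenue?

Per-click bids in order: $8.72 (Apex) > $8.40 (Vantage) > $3.24 (Tessera) > …
Slot 1: Apex pays $8.40 × 860 = $7224.00
Slot 2: Vantage pays $3.24 × 730 = $2365.20
Total = $9589.20

Total revenue: $9589.20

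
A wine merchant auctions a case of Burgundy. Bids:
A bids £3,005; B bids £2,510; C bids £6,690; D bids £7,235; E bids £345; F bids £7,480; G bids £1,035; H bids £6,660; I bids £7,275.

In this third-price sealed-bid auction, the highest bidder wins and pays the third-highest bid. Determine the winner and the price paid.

Bids in order: 7,480 (F) > 7,275 (I) > 7,235 (D) > 6,690 (C) > 6,660 (H) > 3,005 (A) > …
F is highest; pays the third-highest bid, £7,235.

F pays £7,235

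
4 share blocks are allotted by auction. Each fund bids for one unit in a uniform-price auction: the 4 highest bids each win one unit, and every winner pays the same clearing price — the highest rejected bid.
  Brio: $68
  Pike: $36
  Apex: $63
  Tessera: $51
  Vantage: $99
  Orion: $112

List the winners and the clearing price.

Ordering the bids: 112 (Orion), 99 (Vantage), 68 (Brio), 63 (Apex), 51 (Tessera), 36 (Pike)
The 4 highest are Orion, Vantage, Brio, Apex.
Highest unsuccessful bid: $51 → clearing price.

Orion, Vantage, Brio, Apex; each pays $51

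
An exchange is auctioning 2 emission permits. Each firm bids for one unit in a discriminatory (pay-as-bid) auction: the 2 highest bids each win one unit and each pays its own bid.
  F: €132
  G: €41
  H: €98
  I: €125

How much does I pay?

I pays €125

Ordering the bids: 132 (F), 125 (I), 98 (H), 41 (G)
Top 2: F, I.
I wins → own bid €125.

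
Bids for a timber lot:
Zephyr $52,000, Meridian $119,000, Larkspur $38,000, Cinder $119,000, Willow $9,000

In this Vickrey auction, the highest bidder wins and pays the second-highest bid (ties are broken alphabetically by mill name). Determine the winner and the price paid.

Cinder pays $119,000

Vickrey auction: the highest bidder wins and pays the second-highest bid.
Bids ranked: 119,000 (Cinder) > 119,000 (Meridian) > 52,000 (Zephyr) > 38,000 (Larkspur) > 9,000 (Willow)
Tie at $119,000 → Cinder wins by tie-break.
Cinder is highest; pays the second-highest bid, $119,000.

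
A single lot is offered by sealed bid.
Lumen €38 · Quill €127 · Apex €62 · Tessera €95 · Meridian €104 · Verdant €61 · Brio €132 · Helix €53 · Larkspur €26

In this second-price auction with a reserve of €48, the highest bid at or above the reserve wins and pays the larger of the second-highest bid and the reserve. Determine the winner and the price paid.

Bids in order: 132 (Brio) > 127 (Quill) > 104 (Meridian) > 95 (Tessera) > 62 (Apex) > 61 (Verdant) > …
Highest eligible bid: Brio at €132.
max(second-highest €127, reserve €48) = €127; the reserve does not bind.

Brio pays €127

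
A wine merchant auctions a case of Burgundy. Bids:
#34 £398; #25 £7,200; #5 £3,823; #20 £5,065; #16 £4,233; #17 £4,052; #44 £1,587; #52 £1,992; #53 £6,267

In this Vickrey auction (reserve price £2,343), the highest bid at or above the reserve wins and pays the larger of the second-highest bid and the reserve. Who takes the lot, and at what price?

#25 pays £6,267

Bids ranked: 7,200 (#25) > 6,267 (#53) > 5,065 (#20) > 4,233 (#16) > 4,052 (#17) > 3,823 (#5) > …
Highest eligible bid: #25 at £7,200.
Second-highest bid £6,267 exceeds the reserve £2,343 → payment £6,267.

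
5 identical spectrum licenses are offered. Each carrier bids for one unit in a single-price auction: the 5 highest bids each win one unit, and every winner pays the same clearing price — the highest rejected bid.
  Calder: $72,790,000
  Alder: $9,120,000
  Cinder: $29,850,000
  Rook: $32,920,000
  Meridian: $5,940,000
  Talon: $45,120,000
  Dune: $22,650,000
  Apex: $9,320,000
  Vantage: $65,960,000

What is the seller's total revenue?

Sorting: 72,790,000 (Calder), 65,960,000 (Vantage), 45,120,000 (Talon), 32,920,000 (Rook), 29,850,000 (Cinder), 22,650,000 (Dune), 9,320,000 (Apex), …
Winners (5 units): Calder, Vantage, Talon, Rook, Cinder.
Clearing price = highest rejected bid = $22,650,000.
Total revenue = 5 × $22,650,000 = $113,250,000.

Total revenue: $113,250,000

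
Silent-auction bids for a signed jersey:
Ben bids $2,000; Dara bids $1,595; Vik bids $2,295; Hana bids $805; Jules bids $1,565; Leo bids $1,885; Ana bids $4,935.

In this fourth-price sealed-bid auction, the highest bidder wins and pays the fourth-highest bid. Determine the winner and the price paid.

Ana pays $1,885

Bids ranked: 4,935 (Ana) > 2,295 (Vik) > 2,000 (Ben) > 1,885 (Leo) > 1,595 (Dara) > 1,565 (Jules) > …
Ana is highest; pays the fourth-highest bid, $1,885.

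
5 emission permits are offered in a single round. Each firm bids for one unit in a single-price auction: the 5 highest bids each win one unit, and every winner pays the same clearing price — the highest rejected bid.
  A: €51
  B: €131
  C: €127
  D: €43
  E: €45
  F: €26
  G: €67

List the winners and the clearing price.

B, C, G, A, E; each pays €43

Bids ranked high→low: 131 (B), 127 (C), 67 (G), 51 (A), 45 (E), 43 (D), 26 (F)
Top 5: B, C, G, A, E.
Highest unsuccessful bid: €43 → clearing price.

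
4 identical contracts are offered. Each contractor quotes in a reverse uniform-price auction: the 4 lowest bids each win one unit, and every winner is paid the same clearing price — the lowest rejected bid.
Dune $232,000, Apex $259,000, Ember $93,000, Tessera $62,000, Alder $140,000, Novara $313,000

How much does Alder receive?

Alder is paid $259,000

Sorting: 62,000 (Tessera), 93,000 (Ember), 140,000 (Alder), 232,000 (Dune), 259,000 (Apex), 313,000 (Novara)
Lowest 4: Tessera, Ember, Alder, Dune.
Clearing price = lowest rejected bid = $259,000.
Alder wins → is paid $259,000.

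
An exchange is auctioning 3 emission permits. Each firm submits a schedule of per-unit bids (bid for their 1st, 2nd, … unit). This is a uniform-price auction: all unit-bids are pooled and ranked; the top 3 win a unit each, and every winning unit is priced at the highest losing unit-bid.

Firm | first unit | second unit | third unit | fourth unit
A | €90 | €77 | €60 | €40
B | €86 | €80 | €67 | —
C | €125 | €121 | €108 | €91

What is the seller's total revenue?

Total revenue: €273

Merging the schedules and taking the best 3: 125 (C-1), 121 (C-2), 108 (C-3)
First bid not allocated: €91.
Allocation: C 3. Every unit priced at €91.
Revenue = 3 × 91 = €273.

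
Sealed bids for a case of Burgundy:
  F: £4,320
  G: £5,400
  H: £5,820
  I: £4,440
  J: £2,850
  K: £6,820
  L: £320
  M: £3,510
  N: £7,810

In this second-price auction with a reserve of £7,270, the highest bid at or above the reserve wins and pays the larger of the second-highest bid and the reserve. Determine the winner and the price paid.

N pays £7,270

Sorting bids: 7,810 (N) > 6,820 (K) > 5,820 (H) > 5,400 (G) > 4,440 (I) > 4,320 (F) > …
N has the top bid at or above the reserve (£7,810).
Second-highest bid £6,820 is below the reserve £7,270, so the reserve binds → payment £7,270.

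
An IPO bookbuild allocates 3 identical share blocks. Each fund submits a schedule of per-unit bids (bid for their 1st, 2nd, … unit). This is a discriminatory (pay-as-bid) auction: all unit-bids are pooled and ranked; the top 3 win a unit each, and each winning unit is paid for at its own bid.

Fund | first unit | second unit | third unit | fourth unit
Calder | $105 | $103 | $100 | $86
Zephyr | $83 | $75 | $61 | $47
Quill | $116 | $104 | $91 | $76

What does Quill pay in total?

All unit-bids, highest first — top 3: 116 (Quill-1), 105 (Calder-1), 104 (Quill-2)
Next rejected bid: $103 (not a price — pay-as-bid).
Quill's winning unit-bids: 116 + 104 = $220.

Quill pays $220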